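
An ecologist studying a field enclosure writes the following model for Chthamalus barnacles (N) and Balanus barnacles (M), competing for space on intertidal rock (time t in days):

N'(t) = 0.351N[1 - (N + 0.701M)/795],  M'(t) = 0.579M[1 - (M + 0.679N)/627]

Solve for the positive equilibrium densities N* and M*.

N* ≈ 678, M* ≈ 166

Setting both brackets to zero gives the nullclines N + 0.701M = 795 and 0.679N + M = 627.
Substituting M = 627 - 0.679N into the first: N(1 - 0.701·0.679) = 795 - 0.701·627.
So N* = 355/0.524 = 678, and then M* = 627 - 0.679·678 = 166.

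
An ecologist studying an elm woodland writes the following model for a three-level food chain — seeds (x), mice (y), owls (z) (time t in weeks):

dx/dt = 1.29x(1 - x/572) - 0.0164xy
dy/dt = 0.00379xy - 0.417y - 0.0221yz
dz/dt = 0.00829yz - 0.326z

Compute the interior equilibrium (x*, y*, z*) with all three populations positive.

x* ≈ 286, y* ≈ 39.3, z* ≈ 30.2

From dz/dt = 0: 0.00829y* = 0.326, so y* = 39.3.
From dx/dt = 0: 1.29(1 - x*/572) = 0.0164·39.3, giving x* = 572·(1 - 0.5) = 286.
From dy/dt = 0: 0.00379·286 - 0.417 = 0.0221z*, so z* = 0.667/0.0221 = 30.2.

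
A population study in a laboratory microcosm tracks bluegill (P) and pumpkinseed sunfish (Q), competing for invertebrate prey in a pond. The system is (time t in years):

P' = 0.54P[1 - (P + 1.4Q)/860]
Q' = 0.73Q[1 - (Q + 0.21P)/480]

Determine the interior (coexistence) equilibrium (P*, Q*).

P* ≈ 266, Q* ≈ 424

Setting both brackets to zero gives the nullclines P + 1.4Q = 860 and 0.21P + Q = 480.
Substituting Q = 480 - 0.21P into the first: P(1 - 1.4·0.21) = 860 - 1.4·480.
So P* = 188/0.706 = 266, and then Q* = 480 - 0.21·266 = 424.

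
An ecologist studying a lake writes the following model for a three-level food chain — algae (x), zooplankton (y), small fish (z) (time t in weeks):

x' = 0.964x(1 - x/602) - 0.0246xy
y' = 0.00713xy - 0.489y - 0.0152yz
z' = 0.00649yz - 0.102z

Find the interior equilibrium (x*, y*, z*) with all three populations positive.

From dz/dt = 0: 0.00649y* = 0.102, so y* = 15.7.
From dx/dt = 0: 0.964(1 - x*/602) = 0.0246·15.7, giving x* = 602·(1 - 0.401) = 361.
From dy/dt = 0: 0.00713·361 - 0.489 = 0.0152z*, so z* = 2.08/0.0152 = 137.

x* ≈ 361, y* ≈ 15.7, z* ≈ 137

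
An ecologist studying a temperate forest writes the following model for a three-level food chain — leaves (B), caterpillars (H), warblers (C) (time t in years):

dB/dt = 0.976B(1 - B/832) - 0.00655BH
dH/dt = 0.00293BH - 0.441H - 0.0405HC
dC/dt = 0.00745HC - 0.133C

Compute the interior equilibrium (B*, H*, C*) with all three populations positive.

From dC/dt = 0: 0.00745H* = 0.133, so H* = 17.9.
From dB/dt = 0: 0.976(1 - B*/832) = 0.00655·17.9, giving B* = 832·(1 - 0.12) = 732.
From dH/dt = 0: 0.00293·732 - 0.441 = 0.0405C*, so C* = 1.7/0.0405 = 42.1.

B* ≈ 732, H* ≈ 17.9, C* ≈ 42.1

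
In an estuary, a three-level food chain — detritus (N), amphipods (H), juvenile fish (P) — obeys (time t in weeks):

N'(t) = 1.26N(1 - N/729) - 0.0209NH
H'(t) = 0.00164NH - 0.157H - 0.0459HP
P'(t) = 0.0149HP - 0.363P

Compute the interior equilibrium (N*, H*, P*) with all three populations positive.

N* ≈ 434, H* ≈ 24.4, P* ≈ 12.1

From dP/dt = 0: 0.0149H* = 0.363, so H* = 24.4.
From dN/dt = 0: 1.26(1 - N*/729) = 0.0209·24.4, giving N* = 729·(1 - 0.404) = 434.
From dH/dt = 0: 0.00164·434 - 0.157 = 0.0459P*, so P* = 0.555/0.0459 = 12.1.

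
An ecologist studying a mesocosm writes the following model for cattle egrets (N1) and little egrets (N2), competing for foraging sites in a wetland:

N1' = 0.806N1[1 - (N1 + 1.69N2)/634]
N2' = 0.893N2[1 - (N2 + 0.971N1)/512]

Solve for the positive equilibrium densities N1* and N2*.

Setting both brackets to zero gives the nullclines N1 + 1.69N2 = 634 and 0.971N1 + N2 = 512.
Substituting N2 = 512 - 0.971N1 into the first: N1(1 - 1.69·0.971) = 634 - 1.69·512.
So N1* = -231/-0.641 = 361, and then N2* = 512 - 0.971·361 = 162.

N1* ≈ 361, N2* ≈ 162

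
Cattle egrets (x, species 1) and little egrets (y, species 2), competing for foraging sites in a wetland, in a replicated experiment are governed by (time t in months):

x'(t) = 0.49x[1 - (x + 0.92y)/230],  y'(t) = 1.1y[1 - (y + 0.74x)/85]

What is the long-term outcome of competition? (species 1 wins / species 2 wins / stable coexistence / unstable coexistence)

species 1 excludes species 2

Compare the nullcline intercepts: K1/α12 = 230/0.92 = 250 > K2 = 85; K2/α21 = 85/0.74 = 115 < K1 = 230.
Since the inequalities point opposite ways, species 1 can invade but species 2 cannot.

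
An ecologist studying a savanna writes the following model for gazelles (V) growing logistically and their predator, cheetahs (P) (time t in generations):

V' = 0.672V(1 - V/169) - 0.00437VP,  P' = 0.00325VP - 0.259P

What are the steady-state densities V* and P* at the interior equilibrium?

From dP/dt = 0 with P > 0: 0.00325V* = 0.259, so V* = 79.7.
Substitute into dV/dt = 0: 0.672(1 - 79.7/169) = 0.00437P*.
The bracket is 0.528, giving P* = 0.355/0.00437 = 81.3.

V* ≈ 79.7, P* ≈ 81.3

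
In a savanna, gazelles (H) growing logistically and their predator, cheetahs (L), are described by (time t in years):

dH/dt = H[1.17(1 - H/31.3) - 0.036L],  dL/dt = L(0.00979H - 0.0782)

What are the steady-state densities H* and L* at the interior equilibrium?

H* ≈ 7.99, L* ≈ 24.2

From dL/dt = 0 with L > 0: 0.00979H* = 0.0782, so H* = 7.99.
Substitute into dH/dt = 0: 1.17(1 - 7.99/31.3) = 0.036L*.
The bracket is 0.745, giving L* = 0.871/0.036 = 24.2.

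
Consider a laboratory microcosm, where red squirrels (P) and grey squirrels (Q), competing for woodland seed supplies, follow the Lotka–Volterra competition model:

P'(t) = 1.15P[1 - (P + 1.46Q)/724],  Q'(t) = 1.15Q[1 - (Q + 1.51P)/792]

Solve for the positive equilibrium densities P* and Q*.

Setting both brackets to zero gives the nullclines P + 1.46Q = 724 and 1.51P + Q = 792.
Substituting Q = 792 - 1.51P into the first: P(1 - 1.46·1.51) = 724 - 1.46·792.
So P* = -432/-1.2 = 359, and then Q* = 792 - 1.51·359 = 250.

P* ≈ 359, Q* ≈ 250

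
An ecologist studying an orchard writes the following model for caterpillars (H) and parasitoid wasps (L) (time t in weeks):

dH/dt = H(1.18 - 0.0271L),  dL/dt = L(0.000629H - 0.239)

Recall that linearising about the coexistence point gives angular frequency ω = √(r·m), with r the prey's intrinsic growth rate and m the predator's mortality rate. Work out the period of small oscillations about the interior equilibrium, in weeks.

Here r = 1.18 and m = 0.239, so r·m = 0.282.
ω = √0.282 = 0.531 per week, hence T = 2π/ω ≈ 11.8 weeks.

T ≈ 11.8 weeks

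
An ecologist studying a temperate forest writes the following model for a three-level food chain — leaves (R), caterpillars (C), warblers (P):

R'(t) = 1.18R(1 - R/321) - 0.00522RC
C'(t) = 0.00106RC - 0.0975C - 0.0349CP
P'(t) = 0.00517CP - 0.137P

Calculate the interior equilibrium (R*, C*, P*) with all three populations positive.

R* ≈ 283, C* ≈ 26.5, P* ≈ 5.81

From dP/dt = 0: 0.00517C* = 0.137, so C* = 26.5.
From dR/dt = 0: 1.18(1 - R*/321) = 0.00522·26.5, giving R* = 321·(1 - 0.117) = 283.
From dC/dt = 0: 0.00106·283 - 0.0975 = 0.0349P*, so P* = 0.203/0.0349 = 5.81.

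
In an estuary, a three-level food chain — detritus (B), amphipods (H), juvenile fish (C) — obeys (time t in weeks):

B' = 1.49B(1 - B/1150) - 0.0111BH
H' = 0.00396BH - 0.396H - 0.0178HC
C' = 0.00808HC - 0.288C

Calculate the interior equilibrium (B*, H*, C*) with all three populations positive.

From dC/dt = 0: 0.00808H* = 0.288, so H* = 35.6.
From dB/dt = 0: 1.49(1 - B*/1150) = 0.0111·35.6, giving B* = 1150·(1 - 0.266) = 845.
From dH/dt = 0: 0.00396·845 - 0.396 = 0.0178C*, so C* = 2.95/0.0178 = 166.

B* ≈ 845, H* ≈ 35.6, C* ≈ 166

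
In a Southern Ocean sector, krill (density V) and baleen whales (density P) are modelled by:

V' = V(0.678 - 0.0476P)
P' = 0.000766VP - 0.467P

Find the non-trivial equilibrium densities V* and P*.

Set dP/dt = 0 with P > 0: 0.000766V - 0.467 = 0, so V* = 0.467/0.000766 = 610.
Set dV/dt = 0 with V > 0: 0.678 - 0.0476P = 0, so P* = 0.678/0.0476 = 14.2.

V* ≈ 610, P* ≈ 14.2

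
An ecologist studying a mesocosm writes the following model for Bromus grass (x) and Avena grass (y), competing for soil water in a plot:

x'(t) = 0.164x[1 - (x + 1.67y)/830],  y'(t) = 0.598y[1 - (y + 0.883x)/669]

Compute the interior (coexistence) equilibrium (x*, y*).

x* ≈ 605, y* ≈ 135

Setting both brackets to zero gives the nullclines x + 1.67y = 830 and 0.883x + y = 669.
Substituting y = 669 - 0.883x into the first: x(1 - 1.67·0.883) = 830 - 1.67·669.
So x* = -287/-0.475 = 605, and then y* = 669 - 0.883·605 = 135.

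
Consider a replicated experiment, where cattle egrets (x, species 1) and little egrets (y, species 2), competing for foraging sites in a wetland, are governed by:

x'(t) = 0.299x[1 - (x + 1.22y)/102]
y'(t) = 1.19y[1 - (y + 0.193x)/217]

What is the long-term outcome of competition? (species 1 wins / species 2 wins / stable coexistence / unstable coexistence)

species 2 excludes species 1

Compare the nullcline intercepts: K1/α12 = 102/1.22 = 83.6 < K2 = 217; K2/α21 = 217/0.193 = 1120 > K1 = 102.
Since the inequalities point opposite ways, species 2 can invade but species 1 cannot.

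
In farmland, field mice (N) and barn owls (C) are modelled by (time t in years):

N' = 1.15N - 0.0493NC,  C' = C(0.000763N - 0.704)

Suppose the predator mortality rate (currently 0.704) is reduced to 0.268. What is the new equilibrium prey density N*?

At the interior fixed point, setting dC/dt = 0 with C > 0 fixes N* = (predator death rate)/(NC coefficient) — independent of the other coefficients.
With the change, N* = 0.268/0.000763 = 351; it falls from 923.

N* ≈ 351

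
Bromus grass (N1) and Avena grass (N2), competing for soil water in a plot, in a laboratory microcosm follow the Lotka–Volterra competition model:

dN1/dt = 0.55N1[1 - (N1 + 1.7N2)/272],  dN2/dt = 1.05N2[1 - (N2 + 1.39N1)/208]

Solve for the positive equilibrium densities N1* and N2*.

N1* ≈ 59.9, N2* ≈ 125

Setting both brackets to zero gives the nullclines N1 + 1.7N2 = 272 and 1.39N1 + N2 = 208.
Substituting N2 = 208 - 1.39N1 into the first: N1(1 - 1.7·1.39) = 272 - 1.7·208.
So N1* = -81.6/-1.36 = 59.9, and then N2* = 208 - 1.39·59.9 = 125.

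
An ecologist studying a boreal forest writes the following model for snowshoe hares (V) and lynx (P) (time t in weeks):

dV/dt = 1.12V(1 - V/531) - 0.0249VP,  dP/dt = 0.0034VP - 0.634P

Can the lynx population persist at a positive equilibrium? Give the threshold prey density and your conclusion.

The predator equation gives dP/dt > 0 only when V > 0.634/0.0034 = 186.
Without the predator, V → K = 531. Since 531 > 186, the predator can invade and persist.

Threshold V = 186; K > 186, so yes, the predator persists.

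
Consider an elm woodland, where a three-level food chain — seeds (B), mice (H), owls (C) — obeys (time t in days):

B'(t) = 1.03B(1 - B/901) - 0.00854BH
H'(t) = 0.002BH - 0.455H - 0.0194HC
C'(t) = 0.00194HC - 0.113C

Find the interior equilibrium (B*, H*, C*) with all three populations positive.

From dC/dt = 0: 0.00194H* = 0.113, so H* = 58.2.
From dB/dt = 0: 1.03(1 - B*/901) = 0.00854·58.2, giving B* = 901·(1 - 0.483) = 466.
From dH/dt = 0: 0.002·466 - 0.455 = 0.0194C*, so C* = 0.477/0.0194 = 24.6.

B* ≈ 466, H* ≈ 58.2, C* ≈ 24.6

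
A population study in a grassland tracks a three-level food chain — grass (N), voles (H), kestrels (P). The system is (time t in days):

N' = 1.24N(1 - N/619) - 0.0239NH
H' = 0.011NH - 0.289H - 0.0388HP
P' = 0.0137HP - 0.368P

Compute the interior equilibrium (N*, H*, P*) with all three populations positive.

From dP/dt = 0: 0.0137H* = 0.368, so H* = 26.9.
From dN/dt = 0: 1.24(1 - N*/619) = 0.0239·26.9, giving N* = 619·(1 - 0.518) = 299.
From dH/dt = 0: 0.011·299 - 0.289 = 0.0388P*, so P* = 2.99/0.0388 = 77.2.

N* ≈ 299, H* ≈ 26.9, P* ≈ 77.2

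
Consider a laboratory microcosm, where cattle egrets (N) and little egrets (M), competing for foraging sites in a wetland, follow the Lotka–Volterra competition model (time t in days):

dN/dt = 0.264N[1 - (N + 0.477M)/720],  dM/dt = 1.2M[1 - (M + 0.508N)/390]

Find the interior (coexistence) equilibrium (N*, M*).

N* ≈ 705, M* ≈ 32

Setting both brackets to zero gives the nullclines N + 0.477M = 720 and 0.508N + M = 390.
Substituting M = 390 - 0.508N into the first: N(1 - 0.477·0.508) = 720 - 0.477·390.
So N* = 534/0.758 = 705, and then M* = 390 - 0.508·705 = 32.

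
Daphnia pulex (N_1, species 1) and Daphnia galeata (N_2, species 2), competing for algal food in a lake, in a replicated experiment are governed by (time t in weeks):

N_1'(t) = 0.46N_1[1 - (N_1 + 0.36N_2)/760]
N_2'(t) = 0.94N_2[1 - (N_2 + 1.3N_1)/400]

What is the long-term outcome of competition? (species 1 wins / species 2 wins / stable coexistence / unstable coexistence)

Compare the nullcline intercepts: K1/α12 = 760/0.36 = 2110 > K2 = 400; K2/α21 = 400/1.3 = 308 < K1 = 760.
Since the inequalities point opposite ways, species 1 can invade but species 2 cannot.

species 1 excludes species 2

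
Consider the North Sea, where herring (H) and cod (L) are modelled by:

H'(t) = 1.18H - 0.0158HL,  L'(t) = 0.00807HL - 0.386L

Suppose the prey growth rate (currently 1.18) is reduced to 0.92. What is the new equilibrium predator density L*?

At the interior fixed point, setting dH/dt = 0 with H > 0 fixes L* = (prey growth rate)/(HL coefficient) — independent of the other coefficients.
With the change, L* = 0.92/0.0158 = 58.2; it falls from 74.7.

L* ≈ 58.2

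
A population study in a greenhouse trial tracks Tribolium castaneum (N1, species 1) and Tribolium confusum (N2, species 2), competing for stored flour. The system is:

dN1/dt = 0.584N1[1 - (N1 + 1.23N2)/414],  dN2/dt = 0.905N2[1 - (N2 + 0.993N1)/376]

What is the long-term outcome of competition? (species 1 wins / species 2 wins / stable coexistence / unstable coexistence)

unstable coexistence (outcome depends on initial conditions)

Compare the nullcline intercepts: K1/α12 = 414/1.23 = 337 < K2 = 376; K2/α21 = 376/0.993 = 379 < K1 = 414.
Since both are reversed, neither can invade when rare; the interior point is a saddle.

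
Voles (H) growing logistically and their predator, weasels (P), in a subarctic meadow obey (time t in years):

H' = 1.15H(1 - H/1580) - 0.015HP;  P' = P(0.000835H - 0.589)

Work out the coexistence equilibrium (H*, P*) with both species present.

From dP/dt = 0 with P > 0: 0.000835H* = 0.589, so H* = 705.
Substitute into dH/dt = 0: 1.15(1 - 705/1580) = 0.015P*.
The bracket is 0.554, giving P* = 0.637/0.015 = 42.4.

H* ≈ 705, P* ≈ 42.4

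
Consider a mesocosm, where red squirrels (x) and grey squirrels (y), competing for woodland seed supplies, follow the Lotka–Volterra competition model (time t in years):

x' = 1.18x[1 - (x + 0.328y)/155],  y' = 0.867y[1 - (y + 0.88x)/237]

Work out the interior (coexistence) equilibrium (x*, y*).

Setting both brackets to zero gives the nullclines x + 0.328y = 155 and 0.88x + y = 237.
Substituting y = 237 - 0.88x into the first: x(1 - 0.328·0.88) = 155 - 0.328·237.
So x* = 77.3/0.711 = 109, and then y* = 237 - 0.88·109 = 141.

x* ≈ 109, y* ≈ 141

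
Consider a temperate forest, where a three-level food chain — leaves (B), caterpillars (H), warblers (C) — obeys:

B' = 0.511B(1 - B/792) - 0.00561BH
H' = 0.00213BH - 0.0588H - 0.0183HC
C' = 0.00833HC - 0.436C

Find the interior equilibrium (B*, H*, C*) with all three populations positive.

B* ≈ 337, H* ≈ 52.3, C* ≈ 36

From dC/dt = 0: 0.00833H* = 0.436, so H* = 52.3.
From dB/dt = 0: 0.511(1 - B*/792) = 0.00561·52.3, giving B* = 792·(1 - 0.575) = 337.
From dH/dt = 0: 0.00213·337 - 0.0588 = 0.0183C*, so C* = 0.659/0.0183 = 36.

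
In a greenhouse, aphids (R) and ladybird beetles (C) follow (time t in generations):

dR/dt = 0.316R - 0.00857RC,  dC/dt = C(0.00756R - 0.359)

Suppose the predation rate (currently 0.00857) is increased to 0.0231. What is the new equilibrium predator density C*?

At the interior fixed point, setting dR/dt = 0 with R > 0 fixes C* = (prey growth rate)/(RC coefficient) — independent of the other coefficients.
With the change, C* = 0.316/0.0231 = 13.7; it falls from 36.9.

C* ≈ 13.7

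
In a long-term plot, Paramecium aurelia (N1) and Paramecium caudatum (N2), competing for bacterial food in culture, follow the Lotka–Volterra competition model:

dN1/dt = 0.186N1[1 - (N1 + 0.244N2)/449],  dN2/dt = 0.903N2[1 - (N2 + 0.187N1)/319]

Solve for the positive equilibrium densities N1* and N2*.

Setting both brackets to zero gives the nullclines N1 + 0.244N2 = 449 and 0.187N1 + N2 = 319.
Substituting N2 = 319 - 0.187N1 into the first: N1(1 - 0.244·0.187) = 449 - 0.244·319.
So N1* = 371/0.954 = 389, and then N2* = 319 - 0.187·389 = 246.

N1* ≈ 389, N2* ≈ 246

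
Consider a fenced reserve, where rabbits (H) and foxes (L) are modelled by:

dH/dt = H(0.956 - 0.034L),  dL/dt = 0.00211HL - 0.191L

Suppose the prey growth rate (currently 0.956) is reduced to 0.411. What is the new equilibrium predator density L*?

L* ≈ 12.1

At the interior fixed point, setting dH/dt = 0 with H > 0 fixes L* = (prey growth rate)/(HL coefficient) — independent of the other coefficients.
With the change, L* = 0.411/0.034 = 12.1; it falls from 28.1.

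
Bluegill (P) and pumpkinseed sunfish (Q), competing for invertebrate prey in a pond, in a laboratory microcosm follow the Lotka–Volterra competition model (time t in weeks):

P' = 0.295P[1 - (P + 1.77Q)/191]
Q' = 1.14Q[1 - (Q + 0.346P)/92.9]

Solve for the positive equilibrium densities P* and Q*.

P* ≈ 68.5, Q* ≈ 69.2

Setting both brackets to zero gives the nullclines P + 1.77Q = 191 and 0.346P + Q = 92.9.
Substituting Q = 92.9 - 0.346P into the first: P(1 - 1.77·0.346) = 191 - 1.77·92.9.
So P* = 26.6/0.388 = 68.5, and then Q* = 92.9 - 0.346·68.5 = 69.2.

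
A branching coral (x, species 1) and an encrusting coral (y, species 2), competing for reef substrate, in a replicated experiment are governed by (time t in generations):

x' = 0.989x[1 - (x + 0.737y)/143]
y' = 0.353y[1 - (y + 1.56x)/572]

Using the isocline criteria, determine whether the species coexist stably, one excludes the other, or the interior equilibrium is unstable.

species 2 excludes species 1

Compare the nullcline intercepts: K1/α12 = 143/0.737 = 194 < K2 = 572; K2/α21 = 572/1.56 = 367 > K1 = 143.
Since the inequalities point opposite ways, species 2 can invade but species 1 cannot.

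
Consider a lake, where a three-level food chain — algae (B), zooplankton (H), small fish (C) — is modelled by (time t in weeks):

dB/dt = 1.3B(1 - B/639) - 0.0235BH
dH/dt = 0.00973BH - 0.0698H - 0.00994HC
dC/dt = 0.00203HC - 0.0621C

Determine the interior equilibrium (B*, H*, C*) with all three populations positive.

From dC/dt = 0: 0.00203H* = 0.0621, so H* = 30.6.
From dB/dt = 0: 1.3(1 - B*/639) = 0.0235·30.6, giving B* = 639·(1 - 0.553) = 286.
From dH/dt = 0: 0.00973·286 - 0.0698 = 0.00994C*, so C* = 2.71/0.00994 = 273.

B* ≈ 286, H* ≈ 30.6, C* ≈ 273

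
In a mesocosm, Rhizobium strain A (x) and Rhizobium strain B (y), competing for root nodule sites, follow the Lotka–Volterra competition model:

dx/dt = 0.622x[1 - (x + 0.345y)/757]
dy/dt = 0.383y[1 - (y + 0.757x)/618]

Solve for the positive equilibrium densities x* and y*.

Setting both brackets to zero gives the nullclines x + 0.345y = 757 and 0.757x + y = 618.
Substituting y = 618 - 0.757x into the first: x(1 - 0.345·0.757) = 757 - 0.345·618.
So x* = 544/0.739 = 736, and then y* = 618 - 0.757·736 = 60.8.

x* ≈ 736, y* ≈ 60.8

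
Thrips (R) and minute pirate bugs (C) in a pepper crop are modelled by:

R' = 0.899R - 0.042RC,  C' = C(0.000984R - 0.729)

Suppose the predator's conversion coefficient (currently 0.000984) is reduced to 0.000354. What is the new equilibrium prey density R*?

At the interior fixed point, setting dC/dt = 0 with C > 0 fixes R* = (predator death rate)/(RC coefficient) — independent of the other coefficients.
With the change, R* = 0.729/0.000354 = 2060; it rises from 741.

R* ≈ 2060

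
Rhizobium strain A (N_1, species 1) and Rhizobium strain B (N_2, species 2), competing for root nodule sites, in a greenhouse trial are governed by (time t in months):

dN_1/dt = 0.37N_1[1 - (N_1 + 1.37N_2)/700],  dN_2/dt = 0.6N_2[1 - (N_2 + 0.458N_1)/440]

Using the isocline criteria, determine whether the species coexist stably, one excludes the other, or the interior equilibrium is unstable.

stable coexistence

Compare the nullcline intercepts: K1/α12 = 700/1.37 = 511 > K2 = 440; K2/α21 = 440/0.458 = 961 > K1 = 700.
Since both inequalities hold, each species can invade when rare, so the interior equilibrium is stable.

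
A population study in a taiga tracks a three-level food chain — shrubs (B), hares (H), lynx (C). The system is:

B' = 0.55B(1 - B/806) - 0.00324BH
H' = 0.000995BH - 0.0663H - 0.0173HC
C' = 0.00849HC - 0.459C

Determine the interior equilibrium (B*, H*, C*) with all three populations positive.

From dC/dt = 0: 0.00849H* = 0.459, so H* = 54.1.
From dB/dt = 0: 0.55(1 - B*/806) = 0.00324·54.1, giving B* = 806·(1 - 0.318) = 549.
From dH/dt = 0: 0.000995·549 - 0.0663 = 0.0173C*, so C* = 0.48/0.0173 = 27.8.

B* ≈ 549, H* ≈ 54.1, C* ≈ 27.8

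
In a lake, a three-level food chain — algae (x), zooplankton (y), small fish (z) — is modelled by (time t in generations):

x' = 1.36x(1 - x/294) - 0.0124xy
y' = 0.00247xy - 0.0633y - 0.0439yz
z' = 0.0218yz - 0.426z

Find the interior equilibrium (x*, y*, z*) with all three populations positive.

x* ≈ 242, y* ≈ 19.5, z* ≈ 12.2

From dz/dt = 0: 0.0218y* = 0.426, so y* = 19.5.
From dx/dt = 0: 1.36(1 - x*/294) = 0.0124·19.5, giving x* = 294·(1 - 0.178) = 242.
From dy/dt = 0: 0.00247·242 - 0.0633 = 0.0439z*, so z* = 0.533/0.0439 = 12.2.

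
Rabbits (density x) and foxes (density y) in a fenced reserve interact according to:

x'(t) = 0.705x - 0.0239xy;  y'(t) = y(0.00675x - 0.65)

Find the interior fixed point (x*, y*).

x* ≈ 96.3, y* ≈ 29.5

Set dy/dt = 0 with y > 0: 0.00675x - 0.65 = 0, so x* = 0.65/0.00675 = 96.3.
Set dx/dt = 0 with x > 0: 0.705 - 0.0239y = 0, so y* = 0.705/0.0239 = 29.5.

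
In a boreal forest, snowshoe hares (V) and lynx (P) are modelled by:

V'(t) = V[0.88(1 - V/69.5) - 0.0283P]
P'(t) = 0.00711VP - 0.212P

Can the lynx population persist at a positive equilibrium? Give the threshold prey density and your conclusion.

The predator equation gives dP/dt > 0 only when V > 0.212/0.00711 = 29.8.
Without the predator, V → K = 69.5. Since 69.5 > 29.8, the predator can invade and persist.

Threshold V = 29.8; K > 29.8, so yes, the predator persists.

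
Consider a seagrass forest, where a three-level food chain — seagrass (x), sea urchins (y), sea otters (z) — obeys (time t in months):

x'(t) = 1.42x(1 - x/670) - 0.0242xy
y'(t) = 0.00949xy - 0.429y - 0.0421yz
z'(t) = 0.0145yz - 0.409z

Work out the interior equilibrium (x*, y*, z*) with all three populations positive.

From dz/dt = 0: 0.0145y* = 0.409, so y* = 28.2.
From dx/dt = 0: 1.42(1 - x*/670) = 0.0242·28.2, giving x* = 670·(1 - 0.481) = 348.
From dy/dt = 0: 0.00949·348 - 0.429 = 0.0421z*, so z* = 2.87/0.0421 = 68.2.

x* ≈ 348, y* ≈ 28.2, z* ≈ 68.2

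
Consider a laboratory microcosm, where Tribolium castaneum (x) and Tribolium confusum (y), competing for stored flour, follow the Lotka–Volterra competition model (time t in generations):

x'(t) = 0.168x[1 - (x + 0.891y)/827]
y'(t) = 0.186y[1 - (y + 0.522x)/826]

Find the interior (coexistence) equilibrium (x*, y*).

x* ≈ 170, y* ≈ 737

Setting both brackets to zero gives the nullclines x + 0.891y = 827 and 0.522x + y = 826.
Substituting y = 826 - 0.522x into the first: x(1 - 0.891·0.522) = 827 - 0.891·826.
So x* = 91/0.535 = 170, and then y* = 826 - 0.522·170 = 737.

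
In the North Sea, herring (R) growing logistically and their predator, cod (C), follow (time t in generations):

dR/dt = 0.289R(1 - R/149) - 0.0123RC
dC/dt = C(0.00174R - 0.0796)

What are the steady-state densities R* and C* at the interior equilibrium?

From dC/dt = 0 with C > 0: 0.00174R* = 0.0796, so R* = 45.7.
Substitute into dR/dt = 0: 0.289(1 - 45.7/149) = 0.0123C*.
The bracket is 0.693, giving C* = 0.2/0.0123 = 16.3.

R* ≈ 45.7, C* ≈ 16.3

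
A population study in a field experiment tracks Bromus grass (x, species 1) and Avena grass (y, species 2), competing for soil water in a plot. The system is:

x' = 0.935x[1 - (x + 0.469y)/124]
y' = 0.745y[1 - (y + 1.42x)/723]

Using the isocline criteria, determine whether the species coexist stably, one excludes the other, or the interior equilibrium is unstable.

Compare the nullcline intercepts: K1/α12 = 124/0.469 = 264 < K2 = 723; K2/α21 = 723/1.42 = 509 > K1 = 124.
Since the inequalities point opposite ways, species 2 can invade but species 1 cannot.

species 2 excludes species 1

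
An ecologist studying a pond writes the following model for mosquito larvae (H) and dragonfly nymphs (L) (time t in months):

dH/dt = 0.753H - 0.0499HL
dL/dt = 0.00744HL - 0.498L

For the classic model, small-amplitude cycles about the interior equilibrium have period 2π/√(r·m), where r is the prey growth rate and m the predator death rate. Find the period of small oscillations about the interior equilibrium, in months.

T ≈ 10.3 months

Here r = 0.753 and m = 0.498, so r·m = 0.375.
ω = √0.375 = 0.612 per month, hence T = 2π/ω ≈ 10.3 months.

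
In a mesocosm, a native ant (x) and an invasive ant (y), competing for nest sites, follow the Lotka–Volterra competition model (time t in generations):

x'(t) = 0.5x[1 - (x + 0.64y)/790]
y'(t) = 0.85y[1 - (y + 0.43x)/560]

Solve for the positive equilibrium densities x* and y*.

Setting both brackets to zero gives the nullclines x + 0.64y = 790 and 0.43x + y = 560.
Substituting y = 560 - 0.43x into the first: x(1 - 0.64·0.43) = 790 - 0.64·560.
So x* = 432/0.725 = 595, and then y* = 560 - 0.43·595 = 304.

x* ≈ 595, y* ≈ 304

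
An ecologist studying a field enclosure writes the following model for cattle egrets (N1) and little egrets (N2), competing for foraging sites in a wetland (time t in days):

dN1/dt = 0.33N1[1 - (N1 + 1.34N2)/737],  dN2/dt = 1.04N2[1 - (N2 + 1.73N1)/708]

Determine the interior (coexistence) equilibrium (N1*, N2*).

Setting both brackets to zero gives the nullclines N1 + 1.34N2 = 737 and 1.73N1 + N2 = 708.
Substituting N2 = 708 - 1.73N1 into the first: N1(1 - 1.34·1.73) = 737 - 1.34·708.
So N1* = -212/-1.32 = 161, and then N2* = 708 - 1.73·161 = 430.

N1* ≈ 161, N2* ≈ 430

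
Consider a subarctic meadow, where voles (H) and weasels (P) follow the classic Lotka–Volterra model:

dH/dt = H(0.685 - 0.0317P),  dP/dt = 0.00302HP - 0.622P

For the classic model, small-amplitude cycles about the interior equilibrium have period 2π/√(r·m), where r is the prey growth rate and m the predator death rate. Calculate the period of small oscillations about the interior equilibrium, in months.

Here r = 0.685 and m = 0.622, so r·m = 0.426.
ω = √0.426 = 0.653 per month, hence T = 2π/ω ≈ 9.63 months.

T ≈ 9.63 months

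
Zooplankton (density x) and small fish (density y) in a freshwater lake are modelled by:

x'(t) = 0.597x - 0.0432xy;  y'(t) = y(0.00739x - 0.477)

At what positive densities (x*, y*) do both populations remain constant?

x* ≈ 64.5, y* ≈ 13.8

Set dy/dt = 0 with y > 0: 0.00739x - 0.477 = 0, so x* = 0.477/0.00739 = 64.5.
Set dx/dt = 0 with x > 0: 0.597 - 0.0432y = 0, so y* = 0.597/0.0432 = 13.8.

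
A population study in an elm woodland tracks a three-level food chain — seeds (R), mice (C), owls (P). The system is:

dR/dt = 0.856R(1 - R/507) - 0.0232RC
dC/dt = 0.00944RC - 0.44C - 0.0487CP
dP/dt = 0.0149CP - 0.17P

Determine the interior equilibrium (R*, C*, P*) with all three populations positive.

R* ≈ 350, C* ≈ 11.4, P* ≈ 58.9

From dP/dt = 0: 0.0149C* = 0.17, so C* = 11.4.
From dR/dt = 0: 0.856(1 - R*/507) = 0.0232·11.4, giving R* = 507·(1 - 0.309) = 350.
From dC/dt = 0: 0.00944·350 - 0.44 = 0.0487P*, so P* = 2.87/0.0487 = 58.9.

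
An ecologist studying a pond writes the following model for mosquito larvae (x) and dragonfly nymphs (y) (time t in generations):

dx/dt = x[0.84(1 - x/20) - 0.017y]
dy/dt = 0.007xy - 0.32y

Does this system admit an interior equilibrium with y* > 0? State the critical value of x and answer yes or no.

Threshold x = 45.7; K < 45.7, so no, the predator goes extinct.

The predator equation gives dy/dt > 0 only when x > 0.32/0.007 = 45.7.
Without the predator, x → K = 20. Since 20 < 45.7, the predator cannot invade.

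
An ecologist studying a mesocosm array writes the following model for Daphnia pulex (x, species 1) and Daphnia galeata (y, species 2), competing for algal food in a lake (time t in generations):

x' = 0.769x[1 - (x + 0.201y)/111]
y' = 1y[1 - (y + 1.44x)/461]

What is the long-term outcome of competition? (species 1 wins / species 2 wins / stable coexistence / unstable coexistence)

Compare the nullcline intercepts: K1/α12 = 111/0.201 = 552 > K2 = 461; K2/α21 = 461/1.44 = 320 > K1 = 111.
Since both inequalities hold, each species can invade when rare, so the interior equilibrium is stable.

stable coexistence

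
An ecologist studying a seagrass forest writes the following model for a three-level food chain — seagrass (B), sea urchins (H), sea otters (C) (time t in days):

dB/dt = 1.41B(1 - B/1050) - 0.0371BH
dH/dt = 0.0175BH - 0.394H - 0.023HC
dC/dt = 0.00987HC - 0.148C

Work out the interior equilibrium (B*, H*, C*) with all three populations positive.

B* ≈ 636, H* ≈ 15, C* ≈ 467

From dC/dt = 0: 0.00987H* = 0.148, so H* = 15.
From dB/dt = 0: 1.41(1 - B*/1050) = 0.0371·15, giving B* = 1050·(1 - 0.395) = 636.
From dH/dt = 0: 0.0175·636 - 0.394 = 0.023C*, so C* = 10.7/0.023 = 467.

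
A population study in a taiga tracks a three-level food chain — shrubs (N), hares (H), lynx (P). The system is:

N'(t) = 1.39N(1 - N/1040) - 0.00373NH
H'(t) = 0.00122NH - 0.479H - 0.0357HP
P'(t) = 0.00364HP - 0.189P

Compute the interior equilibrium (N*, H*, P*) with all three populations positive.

N* ≈ 895, H* ≈ 51.9, P* ≈ 17.2

From dP/dt = 0: 0.00364H* = 0.189, so H* = 51.9.
From dN/dt = 0: 1.39(1 - N*/1040) = 0.00373·51.9, giving N* = 1040·(1 - 0.139) = 895.
From dH/dt = 0: 0.00122·895 - 0.479 = 0.0357P*, so P* = 0.613/0.0357 = 17.2.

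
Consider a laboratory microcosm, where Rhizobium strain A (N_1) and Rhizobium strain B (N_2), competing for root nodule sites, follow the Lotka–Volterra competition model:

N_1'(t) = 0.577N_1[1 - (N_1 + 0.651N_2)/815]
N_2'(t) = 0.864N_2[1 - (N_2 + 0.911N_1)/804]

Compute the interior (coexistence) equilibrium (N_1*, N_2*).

N_1* ≈ 717, N_2* ≈ 151

Setting both brackets to zero gives the nullclines N_1 + 0.651N_2 = 815 and 0.911N_1 + N_2 = 804.
Substituting N_2 = 804 - 0.911N_1 into the first: N_1(1 - 0.651·0.911) = 815 - 0.651·804.
So N_1* = 292/0.407 = 717, and then N_2* = 804 - 0.911·717 = 151.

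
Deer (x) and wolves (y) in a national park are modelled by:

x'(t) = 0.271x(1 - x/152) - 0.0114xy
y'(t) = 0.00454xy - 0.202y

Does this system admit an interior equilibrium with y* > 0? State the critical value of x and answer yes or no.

The predator equation gives dy/dt > 0 only when x > 0.202/0.00454 = 44.5.
Without the predator, x → K = 152. Since 152 > 44.5, the predator can invade and persist.

Threshold x = 44.5; K > 44.5, so yes, the predator persists.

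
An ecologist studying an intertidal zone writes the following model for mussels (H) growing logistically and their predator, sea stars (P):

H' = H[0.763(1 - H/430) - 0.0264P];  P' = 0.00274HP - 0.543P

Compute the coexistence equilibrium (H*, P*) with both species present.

From dP/dt = 0 with P > 0: 0.00274H* = 0.543, so H* = 198.
Substitute into dH/dt = 0: 0.763(1 - 198/430) = 0.0264P*.
The bracket is 0.539, giving P* = 0.411/0.0264 = 15.6.

H* ≈ 198, P* ≈ 15.6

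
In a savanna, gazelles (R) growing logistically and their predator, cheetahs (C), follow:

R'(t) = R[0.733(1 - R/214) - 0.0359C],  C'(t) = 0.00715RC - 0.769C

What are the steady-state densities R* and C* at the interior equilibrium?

R* ≈ 108, C* ≈ 10.2

From dC/dt = 0 with C > 0: 0.00715R* = 0.769, so R* = 108.
Substitute into dR/dt = 0: 0.733(1 - 108/214) = 0.0359C*.
The bracket is 0.497, giving C* = 0.365/0.0359 = 10.2.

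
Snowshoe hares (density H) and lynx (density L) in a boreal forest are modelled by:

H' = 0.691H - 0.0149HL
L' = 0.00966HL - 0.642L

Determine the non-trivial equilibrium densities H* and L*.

Set dL/dt = 0 with L > 0: 0.00966H - 0.642 = 0, so H* = 0.642/0.00966 = 66.5.
Set dH/dt = 0 with H > 0: 0.691 - 0.0149L = 0, so L* = 0.691/0.0149 = 46.4.

H* ≈ 66.5, L* ≈ 46.4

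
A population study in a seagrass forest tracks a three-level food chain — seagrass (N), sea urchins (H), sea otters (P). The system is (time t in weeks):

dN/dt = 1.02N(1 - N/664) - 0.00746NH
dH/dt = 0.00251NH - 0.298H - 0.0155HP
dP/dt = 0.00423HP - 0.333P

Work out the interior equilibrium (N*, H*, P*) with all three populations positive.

N* ≈ 282, H* ≈ 78.7, P* ≈ 26.4

From dP/dt = 0: 0.00423H* = 0.333, so H* = 78.7.
From dN/dt = 0: 1.02(1 - N*/664) = 0.00746·78.7, giving N* = 664·(1 - 0.576) = 282.
From dH/dt = 0: 0.00251·282 - 0.298 = 0.0155P*, so P* = 0.409/0.0155 = 26.4.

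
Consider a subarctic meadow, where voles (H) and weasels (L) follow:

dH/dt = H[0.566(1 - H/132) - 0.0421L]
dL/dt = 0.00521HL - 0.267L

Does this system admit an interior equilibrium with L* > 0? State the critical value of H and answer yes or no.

The predator equation gives dL/dt > 0 only when H > 0.267/0.00521 = 51.2.
Without the predator, H → K = 132. Since 132 > 51.2, the predator can invade and persist.

Threshold H = 51.2; K > 51.2, so yes, the predator persists.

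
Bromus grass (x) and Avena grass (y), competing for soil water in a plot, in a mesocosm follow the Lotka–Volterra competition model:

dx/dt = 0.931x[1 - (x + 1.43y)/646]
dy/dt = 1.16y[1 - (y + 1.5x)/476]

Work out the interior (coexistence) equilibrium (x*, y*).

Setting both brackets to zero gives the nullclines x + 1.43y = 646 and 1.5x + y = 476.
Substituting y = 476 - 1.5x into the first: x(1 - 1.43·1.5) = 646 - 1.43·476.
So x* = -34.7/-1.15 = 30.3, and then y* = 476 - 1.5·30.3 = 431.

x* ≈ 30.3, y* ≈ 431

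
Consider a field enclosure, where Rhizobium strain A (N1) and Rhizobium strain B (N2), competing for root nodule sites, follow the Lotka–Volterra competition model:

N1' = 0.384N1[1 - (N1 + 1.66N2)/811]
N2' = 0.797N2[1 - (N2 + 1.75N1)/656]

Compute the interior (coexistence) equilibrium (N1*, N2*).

Setting both brackets to zero gives the nullclines N1 + 1.66N2 = 811 and 1.75N1 + N2 = 656.
Substituting N2 = 656 - 1.75N1 into the first: N1(1 - 1.66·1.75) = 811 - 1.66·656.
So N1* = -278/-1.9 = 146, and then N2* = 656 - 1.75·146 = 401.

N1* ≈ 146, N2* ≈ 401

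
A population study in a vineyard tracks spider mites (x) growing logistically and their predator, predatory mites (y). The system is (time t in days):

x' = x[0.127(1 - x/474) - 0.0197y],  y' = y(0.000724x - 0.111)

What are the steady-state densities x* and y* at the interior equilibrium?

x* ≈ 153, y* ≈ 4.36

From dy/dt = 0 with y > 0: 0.000724x* = 0.111, so x* = 153.
Substitute into dx/dt = 0: 0.127(1 - 153/474) = 0.0197y*.
The bracket is 0.677, giving y* = 0.0859/0.0197 = 4.36.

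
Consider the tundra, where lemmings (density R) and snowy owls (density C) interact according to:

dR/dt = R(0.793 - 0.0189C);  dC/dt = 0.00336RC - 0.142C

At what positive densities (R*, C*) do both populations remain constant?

R* ≈ 42.3, C* ≈ 42

Set dC/dt = 0 with C > 0: 0.00336R - 0.142 = 0, so R* = 0.142/0.00336 = 42.3.
Set dR/dt = 0 with R > 0: 0.793 - 0.0189C = 0, so C* = 0.793/0.0189 = 42.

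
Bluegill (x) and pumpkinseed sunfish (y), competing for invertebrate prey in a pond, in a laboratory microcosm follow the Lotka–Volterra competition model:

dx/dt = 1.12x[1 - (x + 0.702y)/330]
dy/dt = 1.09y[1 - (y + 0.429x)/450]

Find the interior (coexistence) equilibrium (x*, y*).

x* ≈ 20.2, y* ≈ 441

Setting both brackets to zero gives the nullclines x + 0.702y = 330 and 0.429x + y = 450.
Substituting y = 450 - 0.429x into the first: x(1 - 0.702·0.429) = 330 - 0.702·450.
So x* = 14.1/0.699 = 20.2, and then y* = 450 - 0.429·20.2 = 441.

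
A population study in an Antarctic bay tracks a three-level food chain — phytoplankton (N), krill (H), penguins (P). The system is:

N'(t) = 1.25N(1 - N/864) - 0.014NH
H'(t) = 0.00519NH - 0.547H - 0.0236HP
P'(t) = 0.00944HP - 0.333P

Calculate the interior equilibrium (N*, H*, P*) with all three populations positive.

N* ≈ 523, H* ≈ 35.3, P* ≈ 91.8

From dP/dt = 0: 0.00944H* = 0.333, so H* = 35.3.
From dN/dt = 0: 1.25(1 - N*/864) = 0.014·35.3, giving N* = 864·(1 - 0.395) = 523.
From dH/dt = 0: 0.00519·523 - 0.547 = 0.0236P*, so P* = 2.17/0.0236 = 91.8.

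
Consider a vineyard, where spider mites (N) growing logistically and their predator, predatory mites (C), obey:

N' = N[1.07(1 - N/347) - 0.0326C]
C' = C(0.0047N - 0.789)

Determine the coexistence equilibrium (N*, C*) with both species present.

From dC/dt = 0 with C > 0: 0.0047N* = 0.789, so N* = 168.
Substitute into dN/dt = 0: 1.07(1 - 168/347) = 0.0326C*.
The bracket is 0.516, giving C* = 0.552/0.0326 = 16.9.

N* ≈ 168, C* ≈ 16.9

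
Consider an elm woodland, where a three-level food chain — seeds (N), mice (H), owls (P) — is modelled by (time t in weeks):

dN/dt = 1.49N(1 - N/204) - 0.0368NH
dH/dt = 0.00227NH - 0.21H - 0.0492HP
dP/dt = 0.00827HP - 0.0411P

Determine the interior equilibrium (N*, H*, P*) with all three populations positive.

N* ≈ 179, H* ≈ 4.97, P* ≈ 3.99

From dP/dt = 0: 0.00827H* = 0.0411, so H* = 4.97.
From dN/dt = 0: 1.49(1 - N*/204) = 0.0368·4.97, giving N* = 204·(1 - 0.123) = 179.
From dH/dt = 0: 0.00227·179 - 0.21 = 0.0492P*, so P* = 0.196/0.0492 = 3.99.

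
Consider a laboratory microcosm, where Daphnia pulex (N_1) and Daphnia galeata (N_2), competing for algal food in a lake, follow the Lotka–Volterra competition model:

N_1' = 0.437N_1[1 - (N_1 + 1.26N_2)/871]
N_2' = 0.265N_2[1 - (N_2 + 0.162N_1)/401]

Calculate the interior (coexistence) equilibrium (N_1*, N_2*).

Setting both brackets to zero gives the nullclines N_1 + 1.26N_2 = 871 and 0.162N_1 + N_2 = 401.
Substituting N_2 = 401 - 0.162N_1 into the first: N_1(1 - 1.26·0.162) = 871 - 1.26·401.
So N_1* = 366/0.796 = 460, and then N_2* = 401 - 0.162·460 = 327.

N_1* ≈ 460, N_2* ≈ 327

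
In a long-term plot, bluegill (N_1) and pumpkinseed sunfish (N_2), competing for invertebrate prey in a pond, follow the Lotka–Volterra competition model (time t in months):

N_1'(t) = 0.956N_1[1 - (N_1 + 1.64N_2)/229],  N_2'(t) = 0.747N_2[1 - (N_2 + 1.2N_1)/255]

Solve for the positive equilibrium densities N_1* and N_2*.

Setting both brackets to zero gives the nullclines N_1 + 1.64N_2 = 229 and 1.2N_1 + N_2 = 255.
Substituting N_2 = 255 - 1.2N_1 into the first: N_1(1 - 1.64·1.2) = 229 - 1.64·255.
So N_1* = -189/-0.968 = 195, and then N_2* = 255 - 1.2·195 = 20.5.

N_1* ≈ 195, N_2* ≈ 20.5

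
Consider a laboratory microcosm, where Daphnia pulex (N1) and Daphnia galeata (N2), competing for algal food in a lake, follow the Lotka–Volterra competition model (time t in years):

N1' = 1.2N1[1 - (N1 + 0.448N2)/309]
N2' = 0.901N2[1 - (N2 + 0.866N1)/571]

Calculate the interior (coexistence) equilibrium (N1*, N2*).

Setting both brackets to zero gives the nullclines N1 + 0.448N2 = 309 and 0.866N1 + N2 = 571.
Substituting N2 = 571 - 0.866N1 into the first: N1(1 - 0.448·0.866) = 309 - 0.448·571.
So N1* = 53.2/0.612 = 86.9, and then N2* = 571 - 0.866·86.9 = 496.

N1* ≈ 86.9, N2* ≈ 496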